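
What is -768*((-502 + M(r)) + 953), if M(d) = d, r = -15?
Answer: -334848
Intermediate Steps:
-768*((-502 + M(r)) + 953) = -768*((-502 - 15) + 953) = -768*(-517 + 953) = -768*436 = -334848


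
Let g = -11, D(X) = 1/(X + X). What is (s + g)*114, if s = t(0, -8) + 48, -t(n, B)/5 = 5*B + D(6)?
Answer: 53941/2 ≈ 26971.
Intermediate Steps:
D(X) = 1/(2*X)
t(n, B) = -5/12 - 25*B (t(n, B) = -5*(5*B + (½)/6) = -5*(5*B + (½)*(⅙)) = -5*(5*B + 1/12) = -5*(1/12 + 5*B) = -5/12 - 25*B)
s = 2971/12 (s = (-5/12 - 25*(-8)) + 48 = (-5/12 + 200) + 48 = 2395/12 + 48 = 2971/12 ≈ 247.58)
(s + g)*114 = (2971/12 - 11)*114 = (2839/12)*114 = 53941/2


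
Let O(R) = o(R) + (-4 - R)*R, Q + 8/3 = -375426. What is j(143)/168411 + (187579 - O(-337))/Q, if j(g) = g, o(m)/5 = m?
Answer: -152159112107/189678951546 ≈ -0.80219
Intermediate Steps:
Q = -1126286/3 (Q = -8/3 - 375426 = -1126286/3 ≈ -3.7543e+5)
o(m) = 5*m
O(R) = 5*R + R*(-4 - R) (O(R) = 5*R + (-4 - R)*R = 5*R + R*(-4 - R))
j(143)/168411 + (187579 - O(-337))/Q = 143/168411 + (187579 - (-337)*(1 - 1*(-337)))/(-1126286/3) = 143*(1/168411) + (187579 - (-337)*(1 + 337))*(-3/1126286) = 143/168411 + (187579 - (-337)*338)*(-3/1126286) = 143/168411 + (187579 - 1*(-113906))*(-3/1126286) = 143/168411 + (187579 + 113906)*(-3/1126286) = 143/168411 + 301485*(-3/1126286) = 143/168411 - 904455/1126286 = -152159112107/189678951546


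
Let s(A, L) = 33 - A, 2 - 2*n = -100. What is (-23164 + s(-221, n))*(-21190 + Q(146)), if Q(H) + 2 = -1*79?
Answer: 487318610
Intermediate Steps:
n = 51 (n = 1 - 1/2*(-100) = 1 + 50 = 51)
Q(H) = -81 (Q(H) = -2 - 1*79 = -2 - 79 = -81)
(-23164 + s(-221, n))*(-21190 + Q(146)) = (-23164 + (33 - 1*(-221)))*(-21190 - 81) = (-23164 + (33 + 221))*(-21271) = (-23164 + 254)*(-21271) = -22910*(-21271) = 487318610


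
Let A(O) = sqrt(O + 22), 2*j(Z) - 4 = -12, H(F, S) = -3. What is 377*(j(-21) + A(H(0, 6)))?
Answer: -1508 + 377*sqrt(19) ≈ 135.30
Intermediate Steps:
j(Z) = -4 (j(Z) = 2 + (1/2)*(-12) = 2 - 6 = -4)
A(O) = sqrt(22 + O)
377*(j(-21) + A(H(0, 6))) = 377*(-4 + sqrt(22 - 3)) = 377*(-4 + sqrt(19)) = -1508 + 377*sqrt(19)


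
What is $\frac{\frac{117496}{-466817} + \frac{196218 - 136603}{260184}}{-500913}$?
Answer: $\frac{2741283809}{60840048604981464} \approx 4.5057 \cdot 10^{-8}$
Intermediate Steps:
$\frac{\frac{117496}{-466817} + \frac{196218 - 136603}{260184}}{-500913} = \left(117496 \left(- \frac{1}{466817}\right) + \left(196218 - 136603\right) \frac{1}{260184}\right) \left(- \frac{1}{500913}\right) = \left(- \frac{117496}{466817} + 59615 \cdot \frac{1}{260184}\right) \left(- \frac{1}{500913}\right) = \left(- \frac{117496}{466817} + \frac{59615}{260184}\right) \left(- \frac{1}{500913}\right) = \left(- \frac{2741283809}{121458314328}\right) \left(- \frac{1}{500913}\right) = \frac{2741283809}{60840048604981464}$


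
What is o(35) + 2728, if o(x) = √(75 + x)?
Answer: 2728 + √110 ≈ 2738.5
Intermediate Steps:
o(35) + 2728 = √(75 + 35) + 2728 = √110 + 2728 = 2728 + √110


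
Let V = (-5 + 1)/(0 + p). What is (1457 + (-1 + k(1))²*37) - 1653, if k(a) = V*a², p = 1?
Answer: 729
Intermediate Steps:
V = -4 (V = (-5 + 1)/(0 + 1) = -4/1 = -4*1 = -4)
k(a) = -4*a²
(1457 + (-1 + k(1))²*37) - 1653 = (1457 + (-1 - 4*1²)²*37) - 1653 = (1457 + (-1 - 4*1)²*37) - 1653 = (1457 + (-1 - 4)²*37) - 1653 = (1457 + (-5)²*37) - 1653 = (1457 + 25*37) - 1653 = (1457 + 925) - 1653 = 2382 - 1653 = 729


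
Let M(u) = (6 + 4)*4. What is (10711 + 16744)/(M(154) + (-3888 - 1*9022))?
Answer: -5491/2574 ≈ -2.1333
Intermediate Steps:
M(u) = 40 (M(u) = 10*4 = 40)
(10711 + 16744)/(M(154) + (-3888 - 1*9022)) = (10711 + 16744)/(40 + (-3888 - 1*9022)) = 27455/(40 + (-3888 - 9022)) = 27455/(40 - 12910) = 27455/(-12870) = 27455*(-1/12870) = -5491/2574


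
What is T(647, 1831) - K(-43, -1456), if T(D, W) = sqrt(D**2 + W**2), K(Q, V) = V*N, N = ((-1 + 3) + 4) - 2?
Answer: 5824 + sqrt(3771170) ≈ 7766.0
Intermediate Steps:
N = 4 (N = (2 + 4) - 2 = 6 - 2 = 4)
K(Q, V) = 4*V (K(Q, V) = V*4 = 4*V)
T(647, 1831) - K(-43, -1456) = sqrt(647**2 + 1831**2) - 4*(-1456) = sqrt(418609 + 3352561) - 1*(-5824) = sqrt(3771170) + 5824 = 5824 + sqrt(3771170)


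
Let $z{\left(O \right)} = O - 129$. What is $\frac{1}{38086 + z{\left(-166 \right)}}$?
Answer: $\frac{1}{37791} \approx 2.6461 \cdot 10^{-5}$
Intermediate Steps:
$z{\left(O \right)} = -129 + O$
$\frac{1}{38086 + z{\left(-166 \right)}} = \frac{1}{38086 - 295} = \frac{1}{37791}$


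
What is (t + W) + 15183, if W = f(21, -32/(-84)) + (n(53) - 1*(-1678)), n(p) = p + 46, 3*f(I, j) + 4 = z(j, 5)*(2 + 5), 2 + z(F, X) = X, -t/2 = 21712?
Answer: -79375/3 ≈ -26458.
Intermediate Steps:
t = -43424 (t = -2*21712 = -43424)
z(F, X) = -2 + X
f(I, j) = 17/3 (f(I, j) = -4/3 + ((-2 + 5)*(2 + 5))/3 = -4/3 + (3*7)/3 = -4/3 + (⅓)*21 = -4/3 + 7 = 17/3)
n(p) = 46 + p
W = 5348/3 (W = 17/3 + ((46 + 53) - 1*(-1678)) = 17/3 + (99 + 1678) = 17/3 + 1777 = 5348/3 ≈ 1782.7)
(t + W) + 15183 = (-43424 + 5348/3) + 15183 = -124924/3 + 15183 = -79375/3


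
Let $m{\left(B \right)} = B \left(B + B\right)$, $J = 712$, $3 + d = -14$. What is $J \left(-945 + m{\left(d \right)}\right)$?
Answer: $-261304$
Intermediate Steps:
$d = -17$ ($d = -3 - 14 = -17$)
$m{\left(B \right)} = 2 B^{2}$ ($m{\left(B \right)} = B 2 B = 2 B^{2}$)
$J \left(-945 + m{\left(d \right)}\right) = 712 \left(-945 + 2 \left(-17\right)^{2}\right) = 712 \left(-945 + 2 \cdot 289\right) = 712 \left(-945 + 578\right) = 712 \left(-367\right) = -261304$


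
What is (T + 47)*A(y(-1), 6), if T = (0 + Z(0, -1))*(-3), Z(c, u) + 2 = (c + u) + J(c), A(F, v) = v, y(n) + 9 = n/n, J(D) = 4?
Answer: 264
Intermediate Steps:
y(n) = -8 (y(n) = -9 + n/n = -9 + 1 = -8)
Z(c, u) = 2 + c + u (Z(c, u) = -2 + ((c + u) + 4) = -2 + (4 + c + u) = 2 + c + u)
T = -3 (T = (0 + (2 + 0 - 1))*(-3) = (0 + 1)*(-3) = 1*(-3) = -3)
(T + 47)*A(y(-1), 6) = (-3 + 47)*6 = 44*6 = 264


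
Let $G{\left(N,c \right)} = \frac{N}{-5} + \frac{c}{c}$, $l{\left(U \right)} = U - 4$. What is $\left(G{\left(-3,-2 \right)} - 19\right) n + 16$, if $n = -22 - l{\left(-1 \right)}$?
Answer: $\frac{1559}{5} \approx 311.8$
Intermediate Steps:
$l{\left(U \right)} = -4 + U$
$G{\left(N,c \right)} = 1 - \frac{N}{5}$ ($G{\left(N,c \right)} = N \left(- \frac{1}{5}\right) + 1 = - \frac{N}{5} + 1 = 1 - \frac{N}{5}$)
$n = -17$ ($n = -22 - \left(-4 - 1\right) = -22 - -5 = -22 + 5 = -17$)
$\left(G{\left(-3,-2 \right)} - 19\right) n + 16 = \left(\left(1 - - \frac{3}{5}\right) - 19\right) \left(-17\right) + 16 = \left(\left(1 + \frac{3}{5}\right) - 19\right) \left(-17\right) + 16 = \left(\frac{8}{5} - 19\right) \left(-17\right) + 16 = \left(- \frac{87}{5}\right) \left(-17\right) + 16 = \frac{1479}{5} + 16 = \frac{1559}{5}$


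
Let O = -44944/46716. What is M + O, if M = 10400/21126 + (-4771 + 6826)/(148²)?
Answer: -112881351693/300243669712 ≈ -0.37597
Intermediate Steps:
M = 135607765/231371952 (M = 10400*(1/21126) + 2055/21904 = 5200/10563 + 2055*(1/21904) = 5200/10563 + 2055/21904 = 135607765/231371952 ≈ 0.58610)
O = -11236/11679 (O = -44944*1/46716 = -11236/11679 ≈ -0.96207)
M + O = 135607765/231371952 - 11236/11679 = -112881351693/300243669712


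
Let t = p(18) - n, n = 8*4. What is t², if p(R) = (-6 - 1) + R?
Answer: 441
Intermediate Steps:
p(R) = -7 + R
n = 32
t = -21 (t = (-7 + 18) - 1*32 = 11 - 32 = -21)
t² = (-21)² = 441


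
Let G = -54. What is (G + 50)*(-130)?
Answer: 520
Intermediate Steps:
(G + 50)*(-130) = (-54 + 50)*(-130) = -4*(-130) = 520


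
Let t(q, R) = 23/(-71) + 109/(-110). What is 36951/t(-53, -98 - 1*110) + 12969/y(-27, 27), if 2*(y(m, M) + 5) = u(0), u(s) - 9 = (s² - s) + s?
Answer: -184981544/3423 ≈ -54041.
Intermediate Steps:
u(s) = 9 + s² (u(s) = 9 + ((s² - s) + s) = 9 + s²)
y(m, M) = -½ (y(m, M) = -5 + (9 + 0²)/2 = -5 + (9 + 0)/2 = -5 + (½)*9 = -5 + 9/2 = -½)
t(q, R) = -10269/7810 (t(q, R) = 23*(-1/71) + 109*(-1/110) = -23/71 - 109/110 = -10269/7810)
36951/t(-53, -98 - 1*110) + 12969/y(-27, 27) = 36951/(-10269/7810) + 12969/(-½) = 36951*(-7810/10269) + 12969*(-2) = -96195770/3423 - 25938 = -184981544/3423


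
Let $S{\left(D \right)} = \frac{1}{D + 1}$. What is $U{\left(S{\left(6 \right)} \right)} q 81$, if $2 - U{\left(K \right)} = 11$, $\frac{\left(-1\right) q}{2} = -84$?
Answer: $-122472$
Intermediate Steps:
$q = 168$ ($q = \left(-2\right) \left(-84\right) = 168$)
$S{\left(D \right)} = \frac{1}{1 + D}$
$U{\left(K \right)} = -9$ ($U{\left(K \right)} = 2 - 11 = -9$)
$U{\left(S{\left(6 \right)} \right)} q 81 = \left(-9\right) 168 \cdot 81 = \left(-1512\right) 81 = -122472$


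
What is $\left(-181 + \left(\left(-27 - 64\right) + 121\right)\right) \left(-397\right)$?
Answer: $59947$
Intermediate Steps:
$\left(-181 + \left(\left(-27 - 64\right) + 121\right)\right) \left(-397\right) = \left(-181 + \left(-91 + 121\right)\right) \left(-397\right) = \left(-181 + 30\right) \left(-397\right) = \left(-151\right) \left(-397\right) = 59947$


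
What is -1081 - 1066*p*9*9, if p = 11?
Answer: -950887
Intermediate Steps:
-1081 - 1066*p*9*9 = -1081 - 1066*11*9*9 = -1081 - 105534*9 = -1081 - 1066*891 = -1081 - 949806 = -950887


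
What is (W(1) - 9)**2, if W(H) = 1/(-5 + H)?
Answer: 1369/16 ≈ 85.563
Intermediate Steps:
(W(1) - 9)**2 = (1/(-5 + 1) - 9)**2 = (1/(-4) - 9)**2 = (-1/4 - 9)**2 = (-37/4)**2 = 1369/16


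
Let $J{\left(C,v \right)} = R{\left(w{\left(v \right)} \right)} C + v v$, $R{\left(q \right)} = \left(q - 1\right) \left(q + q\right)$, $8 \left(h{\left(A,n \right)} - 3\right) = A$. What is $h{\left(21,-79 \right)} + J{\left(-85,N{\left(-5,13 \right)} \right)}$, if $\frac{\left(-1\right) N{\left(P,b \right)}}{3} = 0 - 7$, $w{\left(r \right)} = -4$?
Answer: $- \frac{23627}{8} \approx -2953.4$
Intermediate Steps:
$h{\left(A,n \right)} = 3 + \frac{A}{8}$
$R{\left(q \right)} = 2 q \left(-1 + q\right)$ ($R{\left(q \right)} = \left(-1 + q\right) 2 q = 2 q \left(-1 + q\right)$)
$N{\left(P,b \right)} = 21$ ($N{\left(P,b \right)} = - 3 \left(0 - 7\right) = \left(-3\right) \left(-7\right) = 21$)
$J{\left(C,v \right)} = v^{2} + 40 C$ ($J{\left(C,v \right)} = 2 \left(-4\right) \left(-1 - 4\right) C + v v = 2 \left(-4\right) \left(-5\right) C + v^{2} = 40 C + v^{2} = v^{2} + 40 C$)
$h{\left(21,-79 \right)} + J{\left(-85,N{\left(-5,13 \right)} \right)} = \left(3 + \frac{1}{8} \cdot 21\right) + \left(21^{2} + 40 \left(-85\right)\right) = \left(3 + \frac{21}{8}\right) + \left(441 - 3400\right) = \frac{45}{8} - 2959 = - \frac{23627}{8}$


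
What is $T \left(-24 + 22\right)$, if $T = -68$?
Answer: $136$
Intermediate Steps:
$T \left(-24 + 22\right) = - 68 \left(-24 + 22\right) = \left(-68\right) \left(-2\right) = 136$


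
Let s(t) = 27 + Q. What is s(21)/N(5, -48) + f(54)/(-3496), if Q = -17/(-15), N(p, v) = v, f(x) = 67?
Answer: -47611/78660 ≈ -0.60528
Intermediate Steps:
Q = 17/15 (Q = -17*(-1/15) = 17/15 ≈ 1.1333)
s(t) = 422/15 (s(t) = 27 + 17/15 = 422/15)
s(21)/N(5, -48) + f(54)/(-3496) = (422/15)/(-48) + 67/(-3496) = (422/15)*(-1/48) + 67*(-1/3496) = -211/360 - 67/3496 = -47611/78660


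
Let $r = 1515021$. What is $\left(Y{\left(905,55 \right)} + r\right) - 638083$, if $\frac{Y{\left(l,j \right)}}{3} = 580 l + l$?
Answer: $2454353$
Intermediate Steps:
$Y{\left(l,j \right)} = 1743 l$ ($Y{\left(l,j \right)} = 3 \left(580 l + l\right) = 3 \cdot 581 l = 1743 l$)
$\left(Y{\left(905,55 \right)} + r\right) - 638083 = \left(1743 \cdot 905 + 1515021\right) - 638083 = \left(1577415 + 1515021\right) - 638083 = 3092436 - 638083 = 2454353$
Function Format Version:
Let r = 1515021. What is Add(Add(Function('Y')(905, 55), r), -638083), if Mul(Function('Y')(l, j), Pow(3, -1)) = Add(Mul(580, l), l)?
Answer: 2454353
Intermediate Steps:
Function('Y')(l, j) = Mul(1743, l) (Function('Y')(l, j) = Mul(3, Add(Mul(580, l), l)) = Mul(3, Mul(581, l)) = Mul(1743, l))
Add(Add(Function('Y')(905, 55), r), -638083) = Add(Add(Mul(1743, 905), 1515021), -638083) = Add(Add(1577415, 1515021), -638083) = Add(3092436, -638083) = 2454353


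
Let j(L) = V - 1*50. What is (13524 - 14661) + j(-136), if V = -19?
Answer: -1206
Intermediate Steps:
j(L) = -69 (j(L) = -19 - 1*50 = -19 - 50 = -69)
(13524 - 14661) + j(-136) = (13524 - 14661) - 69 = -1137 - 69 = -1206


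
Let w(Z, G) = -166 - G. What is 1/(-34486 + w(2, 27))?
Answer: -1/34679 ≈ -2.8836e-5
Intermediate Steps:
1/(-34486 + w(2, 27)) = 1/(-34486 + (-166 - 1*27)) = 1/(-34486 + (-166 - 27)) = 1/(-34486 - 193) = 1/(-34679) = -1/34679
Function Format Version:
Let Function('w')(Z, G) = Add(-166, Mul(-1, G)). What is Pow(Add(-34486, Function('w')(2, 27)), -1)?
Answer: Rational(-1, 34679) ≈ -2.8836e-5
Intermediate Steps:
Pow(Add(-34486, Function('w')(2, 27)), -1) = Pow(Add(-34486, Add(-166, Mul(-1, 27))), -1) = Pow(Add(-34486, Add(-166, -27)), -1) = Pow(Add(-34486, -193), -1) = Pow(-34679, -1) = Rational(-1, 34679)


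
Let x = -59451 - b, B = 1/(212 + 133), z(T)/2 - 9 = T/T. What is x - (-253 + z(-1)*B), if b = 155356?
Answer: -14804230/69 ≈ -2.1455e+5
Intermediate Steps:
z(T) = 20 (z(T) = 18 + 2*(T/T) = 18 + 2*1 = 18 + 2 = 20)
B = 1/345 ≈ 0.0028986
x = -214807 (x = -59451 - 1*155356 = -59451 - 155356 = -214807)
x - (-253 + z(-1)*B) = -214807 - (-253 + 20*(1/345)) = -214807 - (-253 + 4/69) = -214807 - 1*(-17453/69) = -214807 + 17453/69 = -14804230/69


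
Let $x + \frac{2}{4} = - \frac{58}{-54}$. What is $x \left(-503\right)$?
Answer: $- \frac{15593}{54} \approx -288.76$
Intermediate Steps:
$x = \frac{31}{54}$ ($x = - \frac{1}{2} - \frac{58}{-54} = - \frac{1}{2} - - \frac{29}{27} = - \frac{1}{2} + \frac{29}{27} = \frac{31}{54} \approx 0.57407$)
$x \left(-503\right) = \frac{31}{54} \left(-503\right) = - \frac{15593}{54}$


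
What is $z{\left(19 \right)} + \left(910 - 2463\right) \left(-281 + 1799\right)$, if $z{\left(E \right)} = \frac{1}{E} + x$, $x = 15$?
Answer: $- \frac{44791340}{19} \approx -2.3574 \cdot 10^{6}$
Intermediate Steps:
$z{\left(E \right)} = 15 + \frac{1}{E}$ ($z{\left(E \right)} = \frac{1}{E} + 15 = 15 + \frac{1}{E}$)
$z{\left(19 \right)} + \left(910 - 2463\right) \left(-281 + 1799\right) = \left(15 + \frac{1}{19}\right) + \left(910 - 2463\right) \left(-281 + 1799\right) = \left(15 + \frac{1}{19}\right) - 2357454 = \frac{286}{19} - 2357454 = - \frac{44791340}{19}$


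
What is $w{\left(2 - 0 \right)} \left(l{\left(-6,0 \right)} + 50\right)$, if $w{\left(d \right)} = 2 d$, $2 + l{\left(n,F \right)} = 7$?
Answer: $220$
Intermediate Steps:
$l{\left(n,F \right)} = 5$ ($l{\left(n,F \right)} = -2 + 7 = 5$)
$w{\left(2 - 0 \right)} \left(l{\left(-6,0 \right)} + 50\right) = 2 \left(2 - 0\right) \left(5 + 50\right) = 2 \left(2 + 0\right) 55 = 2 \cdot 2 \cdot 55 = 4 \cdot 55 = 220$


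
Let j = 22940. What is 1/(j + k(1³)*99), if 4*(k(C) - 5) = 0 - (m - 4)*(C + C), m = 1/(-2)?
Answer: 4/94631 ≈ 4.2269e-5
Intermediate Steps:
m = -½ ≈ -0.50000
k(C) = 5 + 9*C/4 (k(C) = 5 + (0 - (-½ - 4)*(C + C))/4 = 5 + (0 - (-9)*2*C/2)/4 = 5 + (0 - (-9)*C)/4 = 5 + (0 + 9*C)/4 = 5 + (9*C)/4 = 5 + 9*C/4)
1/(j + k(1³)*99) = 1/(22940 + (5 + (9/4)*1³)*99) = 1/(22940 + (5 + (9/4)*1)*99) = 1/(22940 + (5 + 9/4)*99) = 1/(22940 + (29/4)*99) = 1/(22940 + 2871/4) = 1/(94631/4) = 4/94631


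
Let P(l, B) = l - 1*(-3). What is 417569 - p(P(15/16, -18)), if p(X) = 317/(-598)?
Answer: 249706579/598 ≈ 4.1757e+5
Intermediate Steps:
P(l, B) = 3 + l (P(l, B) = l + 3 = 3 + l)
p(X) = -317/598 (p(X) = 317*(-1/598) = -317/598)
417569 - p(P(15/16, -18)) = 417569 - 1*(-317/598) = 417569 + 317/598 = 249706579/598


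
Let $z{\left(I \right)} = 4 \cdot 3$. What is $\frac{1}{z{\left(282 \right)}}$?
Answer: $\frac{1}{12} \approx 0.083333$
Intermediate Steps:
$z{\left(I \right)} = 12$
$\frac{1}{z{\left(282 \right)}} = \frac{1}{12}$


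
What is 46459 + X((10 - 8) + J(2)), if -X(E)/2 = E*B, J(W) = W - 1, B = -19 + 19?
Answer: 46459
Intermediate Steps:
B = 0
J(W) = -1 + W
X(E) = 0 (X(E) = -2*E*0 = -2*0 = 0)
46459 + X((10 - 8) + J(2)) = 46459 + 0 = 46459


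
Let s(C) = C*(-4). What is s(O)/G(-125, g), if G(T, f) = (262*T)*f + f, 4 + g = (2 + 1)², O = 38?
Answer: 152/163745 ≈ 0.00092827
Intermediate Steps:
s(C) = -4*C
g = 5 (g = -4 + (2 + 1)² = -4 + 3² = -4 + 9 = 5)
G(T, f) = f + 262*T*f (G(T, f) = 262*T*f + f = f + 262*T*f)
s(O)/G(-125, g) = (-4*38)/((5*(1 + 262*(-125)))) = -152*1/(5*(1 - 32750)) = -152/(5*(-32749)) = -152/(-163745) = -152*(-1/163745) = 152/163745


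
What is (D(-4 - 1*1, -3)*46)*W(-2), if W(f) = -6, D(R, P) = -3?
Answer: 828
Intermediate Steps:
(D(-4 - 1*1, -3)*46)*W(-2) = -3*46*(-6) = -138*(-6) = 828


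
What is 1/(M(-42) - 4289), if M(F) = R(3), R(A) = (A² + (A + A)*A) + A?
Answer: -1/4259 ≈ -0.00023480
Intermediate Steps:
R(A) = A + 3*A² (R(A) = (A² + (2*A)*A) + A = (A² + 2*A²) + A = 3*A² + A = A + 3*A²)
M(F) = 30 (M(F) = 3*(1 + 3*3) = 3*(1 + 9) = 3*10 = 30)
1/(M(-42) - 4289) = 1/(30 - 4289) = 1/(-4259) = -1/4259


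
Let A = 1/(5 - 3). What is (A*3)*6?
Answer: 9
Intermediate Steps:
A = ½ (A = 1/2 = ½ ≈ 0.50000)
(A*3)*6 = ((½)*3)*6 = (3/2)*6 = 9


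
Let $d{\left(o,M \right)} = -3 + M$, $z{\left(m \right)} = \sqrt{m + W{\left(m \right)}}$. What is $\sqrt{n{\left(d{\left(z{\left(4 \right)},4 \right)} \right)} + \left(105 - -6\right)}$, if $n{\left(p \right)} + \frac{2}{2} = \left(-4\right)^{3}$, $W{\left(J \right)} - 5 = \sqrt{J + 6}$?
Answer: $\sqrt{46} \approx 6.7823$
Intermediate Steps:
$W{\left(J \right)} = 5 + \sqrt{6 + J}$ ($W{\left(J \right)} = 5 + \sqrt{J + 6} = 5 + \sqrt{6 + J}$)
$z{\left(m \right)} = \sqrt{5 + m + \sqrt{6 + m}}$ ($z{\left(m \right)} = \sqrt{m + \left(5 + \sqrt{6 + m}\right)} = \sqrt{5 + m + \sqrt{6 + m}}$)
$n{\left(p \right)} = -65$ ($n{\left(p \right)} = -1 + \left(-4\right)^{3} = -1 - 64 = -65$)
$\sqrt{n{\left(d{\left(z{\left(4 \right)},4 \right)} \right)} + \left(105 - -6\right)} = \sqrt{-65 + \left(105 - -6\right)} = \sqrt{-65 + \left(105 + 6\right)} = \sqrt{-65 + 111} = \sqrt{46}$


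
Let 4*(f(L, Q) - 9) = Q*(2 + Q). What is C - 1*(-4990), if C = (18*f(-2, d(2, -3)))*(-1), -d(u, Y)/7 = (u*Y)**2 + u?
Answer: -311180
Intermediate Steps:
d(u, Y) = -7*u - 7*Y**2*u**2 (d(u, Y) = -7*((u*Y)**2 + u) = -7*((Y*u)**2 + u) = -7*(Y**2*u**2 + u) = -7*(u + Y**2*u**2) = -7*u - 7*Y**2*u**2)
f(L, Q) = 9 + Q*(2 + Q)/4 (f(L, Q) = 9 + (Q*(2 + Q))/4 = 9 + Q*(2 + Q)/4)
C = -316170 (C = (18*(9 + (-7*2*(1 + 2*(-3)**2))/2 + (-7*2*(1 + 2*(-3)**2))**2/4))*(-1) = (18*(9 + (-7*2*(1 + 2*9))/2 + (-7*2*(1 + 2*9))**2/4))*(-1) = (18*(9 + (-7*2*(1 + 18))/2 + (-7*2*(1 + 18))**2/4))*(-1) = (18*(9 + (-7*2*19)/2 + (-7*2*19)**2/4))*(-1) = (18*(9 + (1/2)*(-266) + (1/4)*(-266)**2))*(-1) = (18*(9 - 133 + (1/4)*70756))*(-1) = (18*(9 - 133 + 17689))*(-1) = (18*17565)*(-1) = 316170*(-1) = -316170)
C - 1*(-4990) = -316170 - 1*(-4990) = -316170 + 4990 = -311180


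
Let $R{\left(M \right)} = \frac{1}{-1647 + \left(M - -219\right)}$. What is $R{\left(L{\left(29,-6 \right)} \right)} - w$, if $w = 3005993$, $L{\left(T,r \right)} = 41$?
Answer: $- \frac{4169312292}{1387} \approx -3.006 \cdot 10^{6}$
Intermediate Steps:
$R{\left(M \right)} = \frac{1}{-1428 + M}$ ($R{\left(M \right)} = \frac{1}{-1647 + \left(M + 219\right)} = \frac{1}{-1647 + \left(219 + M\right)} = \frac{1}{-1428 + M}$)
$R{\left(L{\left(29,-6 \right)} \right)} - w = \frac{1}{-1428 + 41} - 3005993 = \frac{1}{-1387} - 3005993 = - \frac{1}{1387} - 3005993 = - \frac{4169312292}{1387}$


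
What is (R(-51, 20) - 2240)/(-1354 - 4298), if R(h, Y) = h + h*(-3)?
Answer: 1069/2826 ≈ 0.37827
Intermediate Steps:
R(h, Y) = -2*h (R(h, Y) = h - 3*h = -2*h)
(R(-51, 20) - 2240)/(-1354 - 4298) = (-2*(-51) - 2240)/(-1354 - 4298) = (102 - 2240)/(-5652) = -2138*(-1/5652) = 1069/2826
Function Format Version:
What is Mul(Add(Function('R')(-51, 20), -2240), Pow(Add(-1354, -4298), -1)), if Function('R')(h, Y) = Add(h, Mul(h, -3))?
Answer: Rational(1069, 2826) ≈ 0.37827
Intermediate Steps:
Function('R')(h, Y) = Mul(-2, h) (Function('R')(h, Y) = Add(h, Mul(-3, h)) = Mul(-2, h))
Mul(Add(Function('R')(-51, 20), -2240), Pow(Add(-1354, -4298), -1)) = Mul(Add(Mul(-2, -51), -2240), Pow(Add(-1354, -4298), -1)) = Mul(Add(102, -2240), Pow(-5652, -1)) = Mul(-2138, Rational(-1, 5652)) = Rational(1069, 2826)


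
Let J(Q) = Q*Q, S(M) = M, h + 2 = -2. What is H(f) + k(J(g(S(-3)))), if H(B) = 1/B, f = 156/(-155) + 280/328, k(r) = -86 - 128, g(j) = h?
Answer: -214149/971 ≈ -220.54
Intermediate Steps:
h = -4 (h = -2 - 2 = -4)
g(j) = -4
J(Q) = Q**2
k(r) = -214
f = -971/6355 (f = 156*(-1/155) + 280*(1/328) = -156/155 + 35/41 = -971/6355 ≈ -0.15279)
H(f) + k(J(g(S(-3)))) = 1/(-971/6355) - 214 = -6355/971 - 214 = -214149/971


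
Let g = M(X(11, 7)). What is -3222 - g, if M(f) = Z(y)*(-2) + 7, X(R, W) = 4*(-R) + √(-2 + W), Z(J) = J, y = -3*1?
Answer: -3235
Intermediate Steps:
y = -3
X(R, W) = √(-2 + W) - 4*R (X(R, W) = -4*R + √(-2 + W) = √(-2 + W) - 4*R)
M(f) = 13 (M(f) = -3*(-2) + 7 = 6 + 7 = 13)
g = 13
-3222 - g = -3222 - 1*13 = -3222 - 13 = -3235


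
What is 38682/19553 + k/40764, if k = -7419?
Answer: 477256447/265686164 ≈ 1.7963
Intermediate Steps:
38682/19553 + k/40764 = 38682/19553 - 7419/40764 = 38682*(1/19553) - 7419*1/40764 = 38682/19553 - 2473/13588 = 477256447/265686164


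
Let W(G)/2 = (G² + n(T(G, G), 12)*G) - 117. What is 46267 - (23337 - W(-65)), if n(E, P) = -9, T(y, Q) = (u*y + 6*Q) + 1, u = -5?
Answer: 32316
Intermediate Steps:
T(y, Q) = 1 - 5*y + 6*Q (T(y, Q) = (-5*y + 6*Q) + 1 = 1 - 5*y + 6*Q)
W(G) = -234 - 18*G + 2*G² (W(G) = 2*((G² - 9*G) - 117) = 2*(-117 + G² - 9*G) = -234 - 18*G + 2*G²)
46267 - (23337 - W(-65)) = 46267 - (23337 - (-234 - 18*(-65) + 2*(-65)²)) = 46267 - (23337 - (-234 + 1170 + 2*4225)) = 46267 - (23337 - (-234 + 1170 + 8450)) = 46267 - (23337 - 1*9386) = 46267 - (23337 - 9386) = 46267 - 1*13951 = 46267 - 13951 = 32316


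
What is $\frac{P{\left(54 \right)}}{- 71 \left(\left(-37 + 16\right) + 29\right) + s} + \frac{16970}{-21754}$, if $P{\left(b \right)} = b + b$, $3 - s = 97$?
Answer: $- \frac{3395893}{3600287} \approx -0.94323$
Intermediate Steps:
$s = -94$ ($s = 3 - 97 = -94$)
$P{\left(b \right)} = 2 b$
$\frac{P{\left(54 \right)}}{- 71 \left(\left(-37 + 16\right) + 29\right) + s} + \frac{16970}{-21754} = \frac{2 \cdot 54}{- 71 \left(\left(-37 + 16\right) + 29\right) - 94} + \frac{16970}{-21754} = \frac{108}{- 71 \left(-21 + 29\right) - 94} + 16970 \left(- \frac{1}{21754}\right) = \frac{108}{\left(-71\right) 8 - 94} - \frac{8485}{10877} = \frac{108}{-568 - 94} - \frac{8485}{10877} = \frac{108}{-662} - \frac{8485}{10877} = 108 \left(- \frac{1}{662}\right) - \frac{8485}{10877} = - \frac{54}{331} - \frac{8485}{10877} = - \frac{3395893}{3600287}$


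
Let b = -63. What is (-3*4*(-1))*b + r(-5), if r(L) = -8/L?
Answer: -3772/5 ≈ -754.40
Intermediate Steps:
(-3*4*(-1))*b + r(-5) = (-3*4*(-1))*(-63) - 8/(-5) = -12*(-1)*(-63) - 8*(-1/5) = 12*(-63) + 8/5 = -756 + 8/5 = -3772/5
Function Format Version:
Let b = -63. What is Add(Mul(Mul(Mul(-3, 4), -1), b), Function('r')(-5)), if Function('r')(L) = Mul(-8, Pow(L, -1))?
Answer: Rational(-3772, 5) ≈ -754.40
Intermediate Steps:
Add(Mul(Mul(Mul(-3, 4), -1), b), Function('r')(-5)) = Add(Mul(Mul(Mul(-3, 4), -1), -63), Mul(-8, Pow(-5, -1))) = Add(Mul(Mul(-12, -1), -63), Mul(-8, Rational(-1, 5))) = Add(Mul(12, -63), Rational(8, 5)) = Add(-756, Rational(8, 5)) = Rational(-3772, 5)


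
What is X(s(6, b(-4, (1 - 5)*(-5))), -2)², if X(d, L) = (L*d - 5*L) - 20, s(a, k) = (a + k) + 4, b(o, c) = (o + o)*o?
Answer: 8836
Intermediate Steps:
b(o, c) = 2*o² (b(o, c) = (2*o)*o = 2*o²)
s(a, k) = 4 + a + k
X(d, L) = -20 - 5*L + L*d (X(d, L) = (-5*L + L*d) - 20 = -20 - 5*L + L*d)
X(s(6, b(-4, (1 - 5)*(-5))), -2)² = (-20 - 5*(-2) - 2*(4 + 6 + 2*(-4)²))² = (-20 + 10 - 2*(4 + 6 + 2*16))² = (-20 + 10 - 2*(4 + 6 + 32))² = (-20 + 10 - 2*42)² = (-20 + 10 - 84)² = (-94)² = 8836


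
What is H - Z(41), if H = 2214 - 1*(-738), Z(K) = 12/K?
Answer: 121020/41 ≈ 2951.7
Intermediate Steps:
H = 2952 (H = 2214 + 738 = 2952)
H - Z(41) = 2952 - 12/41 = 121020/41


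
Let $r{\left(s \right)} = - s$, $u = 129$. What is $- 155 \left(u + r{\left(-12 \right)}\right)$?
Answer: $-21855$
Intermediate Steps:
$- 155 \left(u + r{\left(-12 \right)}\right) = - 155 \left(129 - -12\right) = - 155 \left(129 + 12\right) = \left(-155\right) 141 = -21855$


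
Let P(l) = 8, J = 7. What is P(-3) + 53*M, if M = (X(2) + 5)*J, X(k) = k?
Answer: 2605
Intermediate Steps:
M = 49 (M = (2 + 5)*7 = 7*7 = 49)
P(-3) + 53*M = 8 + 53*49 = 8 + 2597 = 2605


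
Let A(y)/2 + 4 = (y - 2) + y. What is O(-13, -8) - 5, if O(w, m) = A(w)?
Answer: -69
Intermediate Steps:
A(y) = -12 + 4*y (A(y) = -8 + 2*((y - 2) + y) = -8 + 2*((-2 + y) + y) = -8 + 2*(-2 + 2*y) = -8 + (-4 + 4*y) = -12 + 4*y)
O(w, m) = -12 + 4*w
O(-13, -8) - 5 = (-12 + 4*(-13)) - 5 = (-12 - 52) - 5 = -64 - 5 = -69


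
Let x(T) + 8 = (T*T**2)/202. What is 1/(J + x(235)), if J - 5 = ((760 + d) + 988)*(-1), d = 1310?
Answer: 202/12359553 ≈ 1.6344e-5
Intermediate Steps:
x(T) = -8 + T**3/202 (x(T) = -8 + (T*T**2)/202 = -8 + T**3*(1/202) = -8 + T**3/202)
J = -3053 (J = 5 + ((760 + 1310) + 988)*(-1) = 5 + (2070 + 988)*(-1) = 5 + 3058*(-1) = 5 - 3058 = -3053)
1/(J + x(235)) = 1/(-3053 + (-8 + (1/202)*235**3)) = 1/(-3053 + (-8 + (1/202)*12977875)) = 1/(-3053 + (-8 + 12977875/202)) = 1/(-3053 + 12976259/202) = 1/(12359553/202) = 202/12359553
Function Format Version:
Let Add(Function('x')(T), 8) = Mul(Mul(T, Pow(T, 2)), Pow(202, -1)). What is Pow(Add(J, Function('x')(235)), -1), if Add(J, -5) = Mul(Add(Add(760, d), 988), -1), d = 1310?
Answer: Rational(202, 12359553) ≈ 1.6344e-5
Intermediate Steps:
Function('x')(T) = Add(-8, Mul(Rational(1, 202), Pow(T, 3))) (Function('x')(T) = Add(-8, Mul(Mul(T, Pow(T, 2)), Pow(202, -1))) = Add(-8, Mul(Pow(T, 3), Rational(1, 202))) = Add(-8, Mul(Rational(1, 202), Pow(T, 3))))
J = -3053 (J = Add(5, Mul(Add(Add(760, 1310), 988), -1)) = Add(5, Mul(Add(2070, 988), -1)) = Add(5, Mul(3058, -1)) = Add(5, -3058) = -3053)
Pow(Add(J, Function('x')(235)), -1) = Pow(Add(-3053, Add(-8, Mul(Rational(1, 202), Pow(235, 3)))), -1) = Pow(Add(-3053, Add(-8, Mul(Rational(1, 202), 12977875))), -1) = Pow(Add(-3053, Add(-8, Rational(12977875, 202))), -1) = Pow(Add(-3053, Rational(12976259, 202)), -1) = Pow(Rational(12359553, 202), -1) = Rational(202, 12359553)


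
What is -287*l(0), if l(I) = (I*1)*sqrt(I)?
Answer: 0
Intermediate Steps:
l(I) = I**(3/2) (l(I) = I*sqrt(I) = I**(3/2))
-287*l(0) = -287*0**(3/2) = -287*0 = 0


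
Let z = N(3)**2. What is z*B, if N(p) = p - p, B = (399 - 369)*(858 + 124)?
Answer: 0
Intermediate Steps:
B = 29460 (B = 30*982 = 29460)
N(p) = 0
z = 0 (z = 0**2 = 0)
z*B = 0*29460 = 0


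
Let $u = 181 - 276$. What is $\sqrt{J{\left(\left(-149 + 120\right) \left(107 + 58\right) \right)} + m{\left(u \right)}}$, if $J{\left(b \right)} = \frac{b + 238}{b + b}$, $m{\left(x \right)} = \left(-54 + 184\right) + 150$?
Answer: $\frac{\sqrt{25687286790}}{9570} \approx 16.747$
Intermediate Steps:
$u = -95$ ($u = 181 - 276 = -95$)
$m{\left(x \right)} = 280$ ($m{\left(x \right)} = 130 + 150 = 280$)
$J{\left(b \right)} = \frac{238 + b}{2 b}$
$\sqrt{J{\left(\left(-149 + 120\right) \left(107 + 58\right) \right)} + m{\left(u \right)}} = \sqrt{\frac{238 + \left(-149 + 120\right) \left(107 + 58\right)}{2 \left(-149 + 120\right) \left(107 + 58\right)} + 280} = \sqrt{\frac{238 - 4785}{2 \left(\left(-29\right) 165\right)} + 280} = \sqrt{\frac{238 - 4785}{2 \left(-4785\right)} + 280} = \sqrt{\frac{1}{2} \left(- \frac{1}{4785}\right) \left(-4547\right) + 280} = \sqrt{\frac{4547}{9570} + 280} = \sqrt{\frac{2684147}{9570}} = \frac{\sqrt{25687286790}}{9570}$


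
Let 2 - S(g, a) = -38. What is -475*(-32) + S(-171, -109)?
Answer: 15240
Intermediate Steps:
S(g, a) = 40 (S(g, a) = 2 - 1*(-38) = 2 + 38 = 40)
-475*(-32) + S(-171, -109) = -475*(-32) + 40 = 15200 + 40 = 15240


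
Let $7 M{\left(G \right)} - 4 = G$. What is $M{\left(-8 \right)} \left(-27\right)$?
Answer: $\frac{108}{7} \approx 15.429$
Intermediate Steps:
$M{\left(G \right)} = \frac{4}{7} + \frac{G}{7}$
$M{\left(-8 \right)} \left(-27\right) = \left(\frac{4}{7} + \frac{1}{7} \left(-8\right)\right) \left(-27\right) = \left(\frac{4}{7} - \frac{8}{7}\right) \left(-27\right) = \left(- \frac{4}{7}\right) \left(-27\right) = \frac{108}{7}$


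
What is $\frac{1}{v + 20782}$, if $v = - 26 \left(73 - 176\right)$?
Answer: $\frac{1}{23460} \approx 4.2626 \cdot 10^{-5}$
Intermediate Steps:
$v = 2678$ ($v = - 26 \left(73 - 176\right) = \left(-26\right) \left(-103\right) = 2678$)
$\frac{1}{v + 20782} = \frac{1}{2678 + 20782} = \frac{1}{23460}$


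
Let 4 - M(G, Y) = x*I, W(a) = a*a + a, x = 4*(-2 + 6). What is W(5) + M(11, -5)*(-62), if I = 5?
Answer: 4742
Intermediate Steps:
x = 16 (x = 4*4 = 16)
W(a) = a + a² (W(a) = a² + a = a + a²)
M(G, Y) = -76 (M(G, Y) = 4 - 16*5 = 4 - 1*80 = 4 - 80 = -76)
W(5) + M(11, -5)*(-62) = 5*(1 + 5) - 76*(-62) = 5*6 + 4712 = 30 + 4712 = 4742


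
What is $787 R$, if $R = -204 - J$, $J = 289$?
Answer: $-387991$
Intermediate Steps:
$R = -493$ ($R = -204 - 289 = -493$)
$787 R = 787 \left(-493\right) = -387991$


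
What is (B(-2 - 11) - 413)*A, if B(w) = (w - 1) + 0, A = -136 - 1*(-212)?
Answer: -32452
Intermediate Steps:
A = 76 (A = -136 + 212 = 76)
B(w) = -1 + w (B(w) = (-1 + w) + 0 = -1 + w)
(B(-2 - 11) - 413)*A = ((-1 + (-2 - 11)) - 413)*76 = ((-1 - 13) - 413)*76 = (-14 - 413)*76 = -427*76 = -32452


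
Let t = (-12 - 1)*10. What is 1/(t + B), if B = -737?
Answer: -1/867 ≈ -0.0011534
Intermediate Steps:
t = -130 (t = -13*10 = -130)
1/(t + B) = 1/(-130 - 737) = 1/(-867) = -1/867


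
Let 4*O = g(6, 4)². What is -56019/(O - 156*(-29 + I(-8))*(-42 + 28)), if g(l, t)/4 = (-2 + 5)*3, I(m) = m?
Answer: 18673/26828 ≈ 0.69603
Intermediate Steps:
g(l, t) = 36 (g(l, t) = 4*((-2 + 5)*3) = 4*(3*3) = 4*9 = 36)
O = 324 (O = (¼)*36² = (¼)*1296 = 324)
-56019/(O - 156*(-29 + I(-8))*(-42 + 28)) = -56019/(324 - 156*(-29 - 8)*(-42 + 28)) = -56019/(324 - (-5772)*(-14)) = -56019/(324 - 156*518) = -56019/(324 - 80808) = -56019/(-80484) = -56019*(-1/80484) = 18673/26828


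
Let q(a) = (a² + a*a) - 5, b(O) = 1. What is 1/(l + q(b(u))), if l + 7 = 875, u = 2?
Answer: 1/865 ≈ 0.0011561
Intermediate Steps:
q(a) = -5 + 2*a² (q(a) = (a² + a²) - 5 = 2*a² - 5 = -5 + 2*a²)
l = 868 (l = -7 + 875 = 868)
1/(l + q(b(u))) = 1/(868 + (-5 + 2*1²)) = 1/(868 + (-5 + 2*1)) = 1/(868 + (-5 + 2)) = 1/(868 - 3) = 1/865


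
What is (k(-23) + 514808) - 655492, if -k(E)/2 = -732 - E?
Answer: -139266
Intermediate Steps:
k(E) = 1464 + 2*E (k(E) = -2*(-732 - E) = 1464 + 2*E)
(k(-23) + 514808) - 655492 = ((1464 + 2*(-23)) + 514808) - 655492 = ((1464 - 46) + 514808) - 655492 = (1418 + 514808) - 655492 = 516226 - 655492 = -139266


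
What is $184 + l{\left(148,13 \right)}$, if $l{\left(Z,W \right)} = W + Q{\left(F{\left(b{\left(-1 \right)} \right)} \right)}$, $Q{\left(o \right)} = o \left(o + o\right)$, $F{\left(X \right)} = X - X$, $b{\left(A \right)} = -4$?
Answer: $197$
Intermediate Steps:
$F{\left(X \right)} = 0$
$Q{\left(o \right)} = 2 o^{2}$ ($Q{\left(o \right)} = o 2 o = 2 o^{2}$)
$l{\left(Z,W \right)} = W$ ($l{\left(Z,W \right)} = W + 2 \cdot 0^{2} = W + 2 \cdot 0 = W + 0 = W$)
$184 + l{\left(148,13 \right)} = 184 + 13 = 197$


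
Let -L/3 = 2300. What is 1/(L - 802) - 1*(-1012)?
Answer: 7794423/7702 ≈ 1012.0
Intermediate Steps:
L = -6900 (L = -3*2300 = -6900)
1/(L - 802) - 1*(-1012) = 1/(-6900 - 802) - 1*(-1012) = 1/(-7702) + 1012 = -1/7702 + 1012 = 7794423/7702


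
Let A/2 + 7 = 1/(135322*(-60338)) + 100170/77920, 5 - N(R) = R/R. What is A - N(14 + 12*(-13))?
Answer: -122702462924647/7952767306264 ≈ -15.429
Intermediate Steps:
N(R) = 4 (N(R) = 5 - R/R = 5 - 1*1 = 5 - 1 = 4)
A = -90891393699591/7952767306264 (A = -14 + 2*(1/(135322*(-60338)) + 100170/77920) = -14 + 2*((1/135322)*(-1/60338) + 100170*(1/77920)) = -14 + 2*(-1/8165058836 + 10017/7792) = -14 + 2*(20447348588105/15905534612528) = -14 + 20447348588105/7952767306264 = -90891393699591/7952767306264 ≈ -11.429)
A - N(14 + 12*(-13)) = -90891393699591/7952767306264 - 1*4 = -90891393699591/7952767306264 - 4 = -122702462924647/7952767306264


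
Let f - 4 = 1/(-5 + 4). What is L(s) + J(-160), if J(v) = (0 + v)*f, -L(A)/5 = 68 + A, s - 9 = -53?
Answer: -600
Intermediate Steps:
s = -44 (s = 9 - 53 = -44)
L(A) = -340 - 5*A (L(A) = -5*(68 + A) = -340 - 5*A)
f = 3 (f = 4 + 1/(-5 + 4) = 4 + 1/(-1) = 4 - 1 = 3)
J(v) = 3*v (J(v) = (0 + v)*3 = v*3 = 3*v)
L(s) + J(-160) = (-340 - 5*(-44)) + 3*(-160) = (-340 + 220) - 480 = -120 - 480 = -600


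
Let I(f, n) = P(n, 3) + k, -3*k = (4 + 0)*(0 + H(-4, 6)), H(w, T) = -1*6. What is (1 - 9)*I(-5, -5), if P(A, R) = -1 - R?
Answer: -32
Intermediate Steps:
H(w, T) = -6
k = 8 (k = -(4 + 0)*(0 - 6)/3 = -4*(-6)/3 = -1/3*(-24) = 8)
I(f, n) = 4 (I(f, n) = (-1 - 1*3) + 8 = (-1 - 3) + 8 = -4 + 8 = 4)
(1 - 9)*I(-5, -5) = (1 - 9)*4 = -8*4 = -32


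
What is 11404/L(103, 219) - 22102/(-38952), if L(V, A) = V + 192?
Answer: 225364349/5745420 ≈ 39.225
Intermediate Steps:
L(V, A) = 192 + V
11404/L(103, 219) - 22102/(-38952) = 11404/(192 + 103) - 22102/(-38952) = 11404/295 - 22102*(-1/38952) = 11404*(1/295) + 11051/19476 = 11404/295 + 11051/19476 = 225364349/5745420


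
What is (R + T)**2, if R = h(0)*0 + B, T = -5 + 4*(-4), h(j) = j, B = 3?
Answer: 324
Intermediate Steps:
T = -21 (T = -5 - 16 = -21)
R = 3 (R = 0*0 + 3 = 0 + 3 = 3)
(R + T)**2 = (3 - 21)**2 = (-18)**2 = 324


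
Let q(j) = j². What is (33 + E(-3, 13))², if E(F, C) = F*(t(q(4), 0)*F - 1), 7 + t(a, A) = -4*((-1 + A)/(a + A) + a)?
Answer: 5774409/16 ≈ 3.6090e+5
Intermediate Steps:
t(a, A) = -7 - 4*a - 4*(-1 + A)/(A + a) (t(a, A) = -7 - 4*((-1 + A)/(a + A) + a) = -7 - 4*((-1 + A)/(A + a) + a) = -7 - 4*(a + (-1 + A)/(A + a)) = -7 + (-4*a - 4*(-1 + A)/(A + a)) = -7 - 4*a - 4*(-1 + A)/(A + a))
E(F, C) = F*(-1 - 283*F/4) (E(F, C) = F*(((4 - 11*0 - 7*4² - 4*(4²)² - 4*0*4²)/(0 + 4²))*F - 1) = F*(((4 + 0 - 7*16 - 4*16² - 4*0*16)/(0 + 16))*F - 1) = F*(((4 + 0 - 112 - 4*256 + 0)/16)*F - 1) = F*(((4 + 0 - 112 - 1024 + 0)/16)*F - 1) = F*(((1/16)*(-1132))*F - 1) = F*(-283*F/4 - 1) = F*(-1 - 283*F/4))
(33 + E(-3, 13))² = (33 - ¼*(-3)*(4 + 283*(-3)))² = (33 - ¼*(-3)*(4 - 849))² = (33 - ¼*(-3)*(-845))² = (33 - 2535/4)² = (-2403/4)² = 5774409/16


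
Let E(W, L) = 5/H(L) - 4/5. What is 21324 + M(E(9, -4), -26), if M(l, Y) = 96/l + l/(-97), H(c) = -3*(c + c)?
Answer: 17488918801/826440 ≈ 21162.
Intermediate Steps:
H(c) = -6*c
E(W, L) = -4/5 - 5/(6*L) (E(W, L) = 5/((-6*L)) - 4/5 = 5*(-1/(6*L)) - 4*1/5 = -5/(6*L) - 4/5 = -4/5 - 5/(6*L))
M(l, Y) = 96/l - l/97 (M(l, Y) = 96/l + l*(-1/97) = 96/l - l/97)
21324 + M(E(9, -4), -26) = 21324 + (96/(((1/30)*(-25 - 24*(-4))/(-4))) - (-25 - 24*(-4))/(2910*(-4))) = 21324 + (96/(((1/30)*(-1/4)*(-25 + 96))) - (-1)*(-25 + 96)/(2910*4)) = 21324 + (96/(((1/30)*(-1/4)*71)) - (-1)*71/(2910*4)) = 21324 + (96/(-71/120) - 1/97*(-71/120)) = 21324 + (96*(-120/71) + 71/11640) = 21324 + (-11520/71 + 71/11640) = 21324 - 134087759/826440 = 17488918801/826440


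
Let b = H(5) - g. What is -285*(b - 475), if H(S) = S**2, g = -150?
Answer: 85500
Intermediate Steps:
b = 175 (b = 5**2 - 1*(-150) = 25 + 150 = 175)
-285*(b - 475) = -285*(175 - 475) = -285*(-300) = 85500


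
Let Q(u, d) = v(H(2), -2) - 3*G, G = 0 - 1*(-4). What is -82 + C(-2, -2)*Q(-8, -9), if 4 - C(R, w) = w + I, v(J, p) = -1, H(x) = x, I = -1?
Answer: -173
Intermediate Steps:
G = 4 (G = 0 + 4 = 4)
Q(u, d) = -13 (Q(u, d) = -1 - 3*4 = -1 - 12 = -13)
C(R, w) = 5 - w (C(R, w) = 4 - (w - 1) = 4 - (-1 + w) = 4 + (1 - w) = 5 - w)
-82 + C(-2, -2)*Q(-8, -9) = -82 + (5 - 1*(-2))*(-13) = -82 + (5 + 2)*(-13) = -82 + 7*(-13) = -82 - 91 = -173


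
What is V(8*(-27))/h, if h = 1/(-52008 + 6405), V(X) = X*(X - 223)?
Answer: -4324258872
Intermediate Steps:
V(X) = X*(-223 + X)
h = -1/45603 (h = 1/(-45603) = -1/45603 ≈ -2.1928e-5)
V(8*(-27))/h = ((8*(-27))*(-223 + 8*(-27)))/(-1/45603) = -216*(-223 - 216)*(-45603) = -216*(-439)*(-45603) = 94824*(-45603) = -4324258872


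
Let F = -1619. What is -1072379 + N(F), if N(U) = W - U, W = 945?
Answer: -1069815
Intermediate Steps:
N(U) = 945 - U
-1072379 + N(F) = -1072379 + (945 - 1*(-1619)) = -1072379 + (945 + 1619) = -1072379 + 2564 = -1069815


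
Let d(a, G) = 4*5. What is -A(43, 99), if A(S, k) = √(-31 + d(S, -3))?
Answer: -I*√11 ≈ -3.3166*I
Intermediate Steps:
d(a, G) = 20
A(S, k) = I*√11 (A(S, k) = √(-31 + 20) = √(-11) = I*√11)
-A(43, 99) = -I*√11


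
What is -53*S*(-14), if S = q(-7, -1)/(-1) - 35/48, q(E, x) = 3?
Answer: -66409/24 ≈ -2767.0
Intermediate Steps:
S = -179/48 (S = 3/(-1) - 35/48 = 3*(-1) - 35*1/48 = -3 - 35/48 = -179/48 ≈ -3.7292)
-53*S*(-14) = -53*(-179/48)*(-14) = (9487/48)*(-14) = -66409/24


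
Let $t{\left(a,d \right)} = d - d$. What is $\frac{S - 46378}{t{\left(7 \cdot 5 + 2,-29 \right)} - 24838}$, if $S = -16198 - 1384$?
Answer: $\frac{31980}{12419} \approx 2.5751$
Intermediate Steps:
$t{\left(a,d \right)} = 0$
$S = -17582$
$\frac{S - 46378}{t{\left(7 \cdot 5 + 2,-29 \right)} - 24838} = \frac{-17582 - 46378}{0 - 24838} = - \frac{63960}{-24838} = \left(-63960\right) \left(- \frac{1}{24838}\right) = \frac{31980}{12419}$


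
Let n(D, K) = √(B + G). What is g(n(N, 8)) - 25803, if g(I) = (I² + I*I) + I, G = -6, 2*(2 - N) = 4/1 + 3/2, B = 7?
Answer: -25800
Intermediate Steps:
N = -¾ (N = 2 - (4/1 + 3/2)/2 = 2 - (4*1 + 3*(½))/2 = 2 - (4 + 3/2)/2 = 2 - ½*11/2 = 2 - 11/4 = -¾ ≈ -0.75000)
n(D, K) = 1 (n(D, K) = √(7 - 6) = √1 = 1)
g(I) = I + 2*I² (g(I) = (I² + I²) + I = 2*I² + I = I + 2*I²)
g(n(N, 8)) - 25803 = 1*(1 + 2*1) - 25803 = 1*(1 + 2) - 25803 = 1*3 - 25803 = 3 - 25803 = -25800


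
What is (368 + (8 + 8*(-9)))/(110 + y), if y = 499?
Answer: 304/609 ≈ 0.49918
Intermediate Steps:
(368 + (8 + 8*(-9)))/(110 + y) = (368 + (8 + 8*(-9)))/(110 + 499) = (368 + (8 - 72))/609 = (368 - 64)*(1/609) = 304*(1/609) = 304/609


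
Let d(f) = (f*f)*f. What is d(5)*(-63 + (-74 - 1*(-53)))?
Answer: -10500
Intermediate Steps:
d(f) = f³ (d(f) = f²*f = f³)
d(5)*(-63 + (-74 - 1*(-53))) = 5³*(-63 + (-74 - 1*(-53))) = 125*(-63 + (-74 + 53)) = 125*(-63 - 21) = 125*(-84) = -10500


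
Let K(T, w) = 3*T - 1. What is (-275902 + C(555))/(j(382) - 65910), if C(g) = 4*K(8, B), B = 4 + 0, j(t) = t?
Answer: 137905/32764 ≈ 4.2090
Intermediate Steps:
B = 4
K(T, w) = -1 + 3*T
C(g) = 92 (C(g) = 4*(-1 + 3*8) = 4*(-1 + 24) = 4*23 = 92)
(-275902 + C(555))/(j(382) - 65910) = (-275902 + 92)/(382 - 65910) = -275810/(-65528) = -275810*(-1/65528) = 137905/32764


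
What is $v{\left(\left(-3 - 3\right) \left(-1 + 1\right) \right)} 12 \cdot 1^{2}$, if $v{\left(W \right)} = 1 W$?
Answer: $0$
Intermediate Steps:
$v{\left(W \right)} = W$
$v{\left(\left(-3 - 3\right) \left(-1 + 1\right) \right)} 12 \cdot 1^{2} = \left(-3 - 3\right) \left(-1 + 1\right) 12 \cdot 1^{2} = \left(-6\right) 0 \cdot 12 \cdot 1 = 0 \cdot 12 \cdot 1 = 0 \cdot 1 = 0$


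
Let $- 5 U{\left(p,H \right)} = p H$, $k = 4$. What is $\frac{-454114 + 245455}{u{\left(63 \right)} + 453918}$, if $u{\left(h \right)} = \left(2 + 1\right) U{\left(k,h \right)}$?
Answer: $- \frac{347765}{756278} \approx -0.45984$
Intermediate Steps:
$U{\left(p,H \right)} = - \frac{H p}{5}$ ($U{\left(p,H \right)} = - \frac{p H}{5} = - \frac{H p}{5}$)
$u{\left(h \right)} = - \frac{12 h}{5}$ ($u{\left(h \right)} = \left(2 + 1\right) \left(\left(- \frac{1}{5}\right) h 4\right) = 3 \left(- \frac{4 h}{5}\right) = - \frac{12 h}{5}$)
$\frac{-454114 + 245455}{u{\left(63 \right)} + 453918} = \frac{-454114 + 245455}{\left(- \frac{12}{5}\right) 63 + 453918} = - \frac{208659}{- \frac{756}{5} + 453918} = - \frac{208659}{\frac{2268834}{5}} = \left(-208659\right) \frac{5}{2268834} = - \frac{347765}{756278}$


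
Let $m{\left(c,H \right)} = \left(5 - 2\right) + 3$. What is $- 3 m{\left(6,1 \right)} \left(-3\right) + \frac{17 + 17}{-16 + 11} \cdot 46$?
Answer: $- \frac{1294}{5} \approx -258.8$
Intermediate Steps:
$m{\left(c,H \right)} = 6$ ($m{\left(c,H \right)} = 3 + 3 = 6$)
$- 3 m{\left(6,1 \right)} \left(-3\right) + \frac{17 + 17}{-16 + 11} \cdot 46 = \left(-3\right) 6 \left(-3\right) + \frac{17 + 17}{-16 + 11} \cdot 46 = \left(-18\right) \left(-3\right) + \frac{34}{-5} \cdot 46 = 54 + 34 \left(- \frac{1}{5}\right) 46 = 54 - \frac{1564}{5} = - \frac{1294}{5}$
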